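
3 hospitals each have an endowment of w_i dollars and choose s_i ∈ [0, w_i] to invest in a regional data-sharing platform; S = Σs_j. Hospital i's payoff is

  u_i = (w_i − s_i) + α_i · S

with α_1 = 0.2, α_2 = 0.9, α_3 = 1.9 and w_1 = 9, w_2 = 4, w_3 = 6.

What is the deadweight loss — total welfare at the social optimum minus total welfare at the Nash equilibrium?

26

∂u_i/∂s_i = α_i − 1, so hospital i contributes w_i if α_i > 1, else 0.
α_i > 1 for i ∈ {3}; NE contributions (0, 0, 6), S = 6.
W^NE = Σw_i − S^NE + (Σα_i)·S^NE = 19 + 2·6 = 31.
Planner: ∂(Σu_j)/∂s_i = Σα_j − 1 = 2 > 0, so everyone contributes w_i; S^SO = 19, W^SO = 19 + 2·19 = 57.
Deadweight loss = 26.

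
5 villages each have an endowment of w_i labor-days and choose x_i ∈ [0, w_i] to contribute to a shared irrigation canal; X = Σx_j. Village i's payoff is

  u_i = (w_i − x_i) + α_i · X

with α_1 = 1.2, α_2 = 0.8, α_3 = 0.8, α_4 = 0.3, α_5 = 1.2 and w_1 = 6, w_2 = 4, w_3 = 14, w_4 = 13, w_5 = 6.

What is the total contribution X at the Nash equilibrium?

12

∂u_i/∂x_i = α_i − 1, so village i contributes w_i if α_i > 1, else 0.
α_i > 1 for i ∈ {1, 5}; NE contributions (6, 0, 0, 0, 6), X = 12.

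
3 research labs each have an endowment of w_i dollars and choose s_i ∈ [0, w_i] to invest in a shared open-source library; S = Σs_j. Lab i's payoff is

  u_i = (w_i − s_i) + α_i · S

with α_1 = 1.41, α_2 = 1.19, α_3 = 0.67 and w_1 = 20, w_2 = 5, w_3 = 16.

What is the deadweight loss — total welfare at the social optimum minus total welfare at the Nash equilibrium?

36.32

∂u_i/∂s_i = α_i − 1, so lab i contributes w_i if α_i > 1, else 0.
α_i > 1 for i ∈ {1, 2}; NE contributions (20, 5, 0), S = 25.
W^NE = Σw_i − S^NE + (Σα_i)·S^NE = 41 + 2.27·25 = 97.75.
Planner: ∂(Σu_j)/∂s_i = Σα_j − 1 = 2.27 > 0, so everyone contributes w_i; S^SO = 41, W^SO = 41 + 2.27·41 = 134.07.
Deadweight loss = 36.32.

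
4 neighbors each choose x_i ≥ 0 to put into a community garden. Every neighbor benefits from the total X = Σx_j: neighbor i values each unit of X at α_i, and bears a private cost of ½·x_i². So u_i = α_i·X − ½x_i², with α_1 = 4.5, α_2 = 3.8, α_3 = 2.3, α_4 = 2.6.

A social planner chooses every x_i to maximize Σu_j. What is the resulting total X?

52.8

Planner FOC: ∂(Σu_j)/∂x_i = (Σα_j) − x_i = 0, so x_i^SO = Σα_j = 13.2 for every i; X^SO = 52.8.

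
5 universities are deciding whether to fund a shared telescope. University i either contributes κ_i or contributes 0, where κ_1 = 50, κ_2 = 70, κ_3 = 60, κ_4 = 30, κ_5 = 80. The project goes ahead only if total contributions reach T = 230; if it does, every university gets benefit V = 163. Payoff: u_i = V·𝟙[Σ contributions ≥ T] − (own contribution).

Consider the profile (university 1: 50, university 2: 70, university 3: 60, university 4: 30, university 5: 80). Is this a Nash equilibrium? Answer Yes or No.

No

Total = 290 ≥ 230: provided.
University 1 (pledges 50, payoff 113): dropping to 0 → total 240, payoff 163. Profitable deviation.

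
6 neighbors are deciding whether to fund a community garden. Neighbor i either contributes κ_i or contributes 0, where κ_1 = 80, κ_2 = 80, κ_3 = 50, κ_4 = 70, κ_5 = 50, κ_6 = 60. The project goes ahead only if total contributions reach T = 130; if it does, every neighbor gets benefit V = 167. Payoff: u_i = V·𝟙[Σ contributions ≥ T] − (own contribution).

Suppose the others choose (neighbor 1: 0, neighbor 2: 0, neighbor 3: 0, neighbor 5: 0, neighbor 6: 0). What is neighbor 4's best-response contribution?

Others' total = 0. Even contributing 70 gives 70 < 130: no benefit either way.
Best response: 0.

0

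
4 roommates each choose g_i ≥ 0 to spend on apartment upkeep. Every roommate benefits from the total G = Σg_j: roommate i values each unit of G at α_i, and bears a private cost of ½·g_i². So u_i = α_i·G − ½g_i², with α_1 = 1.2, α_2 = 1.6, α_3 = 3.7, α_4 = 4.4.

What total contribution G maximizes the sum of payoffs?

Planner FOC: ∂(Σu_j)/∂g_i = (Σα_j) − g_i = 0, so g_i^SO = Σα_j = 10.9 for every i; G^SO = 43.6.

43.6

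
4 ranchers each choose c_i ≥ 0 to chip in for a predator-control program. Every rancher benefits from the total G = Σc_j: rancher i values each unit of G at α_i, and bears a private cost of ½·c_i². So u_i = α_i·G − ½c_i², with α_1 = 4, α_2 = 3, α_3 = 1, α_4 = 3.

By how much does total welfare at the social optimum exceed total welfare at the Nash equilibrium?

138.5

Rancher i's FOC: ∂u_i/∂c_i = α_i − c_i = 0, so c_i* = α_i.
NE contributions = (4, 3, 1, 3); G = 11.
W^NE = (Σα)·G − ½Σα_i² = 11² − ½·35 = 103.5.
Planner sets c_i = Σα_j = 11 for every i, so G^SO = 4·11 = 44.
W^SO = (Σα)·G^SO − ½·4·(Σα)² = (4/2)·11² = 242.
Deadweight loss = W^SO − W^NE = 138.5.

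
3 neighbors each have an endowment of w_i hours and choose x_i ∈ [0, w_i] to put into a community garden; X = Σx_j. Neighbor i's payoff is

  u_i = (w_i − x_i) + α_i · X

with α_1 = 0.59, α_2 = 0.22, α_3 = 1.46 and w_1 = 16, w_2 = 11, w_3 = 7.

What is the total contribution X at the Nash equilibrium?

7

∂u_i/∂x_i = α_i − 1, so neighbor i contributes w_i if α_i > 1, else 0.
α_i > 1 for i ∈ {3}; NE contributions (0, 0, 7), X = 7.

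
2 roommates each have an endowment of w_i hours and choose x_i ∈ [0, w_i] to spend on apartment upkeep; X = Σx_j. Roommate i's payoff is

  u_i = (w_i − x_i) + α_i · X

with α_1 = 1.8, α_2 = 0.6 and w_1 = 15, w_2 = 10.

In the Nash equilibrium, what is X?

15

∂u_i/∂x_i = α_i − 1, so roommate i contributes w_i if α_i > 1, else 0.
α_i > 1 for i ∈ {1}; NE contributions (15, 0), X = 15.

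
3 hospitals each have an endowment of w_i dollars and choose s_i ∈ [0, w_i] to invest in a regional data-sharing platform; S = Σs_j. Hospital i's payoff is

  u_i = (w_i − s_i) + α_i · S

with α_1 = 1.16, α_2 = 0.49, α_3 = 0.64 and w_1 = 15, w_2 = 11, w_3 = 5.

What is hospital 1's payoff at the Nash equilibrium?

∂u_i/∂s_i = α_i − 1, so hospital i contributes w_i if α_i > 1, else 0.
α_i > 1 for i ∈ {1}; NE contributions (15, 0, 0), S = 15.
u_1 = (15 − 15) + 1.16·15 = 17.4.

17.4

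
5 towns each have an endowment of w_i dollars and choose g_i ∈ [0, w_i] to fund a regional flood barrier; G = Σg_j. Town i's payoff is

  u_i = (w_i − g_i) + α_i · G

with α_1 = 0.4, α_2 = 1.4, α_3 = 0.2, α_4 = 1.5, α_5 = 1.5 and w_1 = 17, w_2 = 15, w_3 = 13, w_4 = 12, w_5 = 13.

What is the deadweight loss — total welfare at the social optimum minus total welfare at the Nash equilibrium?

∂u_i/∂g_i = α_i − 1, so town i contributes w_i if α_i > 1, else 0.
α_i > 1 for i ∈ {2, 4, 5}; NE contributions (0, 15, 0, 12, 13), G = 40.
W^NE = Σw_i − G^NE + (Σα_i)·G^NE = 70 + 4·40 = 230.
Planner: ∂(Σu_j)/∂g_i = Σα_j − 1 = 4 > 0, so everyone contributes w_i; G^SO = 70, W^SO = 70 + 4·70 = 350.
Deadweight loss = 120.

120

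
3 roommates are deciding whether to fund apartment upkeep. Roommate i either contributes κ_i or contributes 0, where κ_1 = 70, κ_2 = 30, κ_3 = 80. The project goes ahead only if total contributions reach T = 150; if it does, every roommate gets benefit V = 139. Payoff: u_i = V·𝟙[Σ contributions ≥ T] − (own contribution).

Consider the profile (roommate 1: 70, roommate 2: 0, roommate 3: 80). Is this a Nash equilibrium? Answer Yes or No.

Yes

Total = 150 ≥ 150: provided.
Roommate 1 (pledges 70, payoff 69): dropping to 0 → total 80, payoff 0. No gain.
Roommate 2 (pledges 0, payoff 139): pledging 30 → total 180, payoff 109. No gain.
Roommate 3 (pledges 80, payoff 59): dropping to 0 → total 70, payoff 0. No gain.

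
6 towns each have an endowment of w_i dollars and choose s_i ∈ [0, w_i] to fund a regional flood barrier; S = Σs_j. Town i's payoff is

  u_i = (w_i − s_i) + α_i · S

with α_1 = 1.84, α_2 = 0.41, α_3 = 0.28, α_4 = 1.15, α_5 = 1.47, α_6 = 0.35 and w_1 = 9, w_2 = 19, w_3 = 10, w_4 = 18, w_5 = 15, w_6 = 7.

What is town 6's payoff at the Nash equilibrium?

21.7

∂u_i/∂s_i = α_i − 1, so town i contributes w_i if α_i > 1, else 0.
α_i > 1 for i ∈ {1, 4, 5}; NE contributions (9, 0, 0, 18, 15, 0), S = 42.
u_6 = (7 − 0) + 0.35·42 = 21.7.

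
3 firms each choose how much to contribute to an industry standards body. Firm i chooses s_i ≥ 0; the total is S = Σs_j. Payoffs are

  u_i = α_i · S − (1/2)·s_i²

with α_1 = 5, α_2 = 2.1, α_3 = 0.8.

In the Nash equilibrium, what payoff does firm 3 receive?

6

Firm i's FOC: ∂u_i/∂s_i = α_i − s_i = 0, so s_i* = α_i.
NE contributions = (5, 2.1, 0.8); S = 7.9.
u_3 = α_3·S − ½·(s_3)² = 0.8·7.9 − ½·0.8² = 6.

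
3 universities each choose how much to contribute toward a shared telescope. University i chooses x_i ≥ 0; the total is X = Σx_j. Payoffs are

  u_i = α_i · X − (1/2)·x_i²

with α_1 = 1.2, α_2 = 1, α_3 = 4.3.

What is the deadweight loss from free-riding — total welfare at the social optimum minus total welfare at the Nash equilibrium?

31.59

University i's FOC: ∂u_i/∂x_i = α_i − x_i = 0, so x_i* = α_i.
NE contributions = (1.2, 1, 4.3); X = 6.5.
W^NE = (Σα)·X − ½Σα_i² = 6.5² − ½·20.93 = 31.785.
Planner sets x_i = Σα_j = 6.5 for every i, so X^SO = 3·6.5 = 19.5.
W^SO = (Σα)·X^SO − ½·3·(Σα)² = (3/2)·6.5² = 63.375.
Deadweight loss = W^SO − W^NE = 31.59.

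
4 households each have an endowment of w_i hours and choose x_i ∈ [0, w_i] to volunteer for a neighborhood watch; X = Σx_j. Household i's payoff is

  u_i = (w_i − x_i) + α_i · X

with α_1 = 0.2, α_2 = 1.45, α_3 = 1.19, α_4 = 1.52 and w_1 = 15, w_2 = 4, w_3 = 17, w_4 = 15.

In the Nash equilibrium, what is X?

∂u_i/∂x_i = α_i − 1, so household i contributes w_i if α_i > 1, else 0.
α_i > 1 for i ∈ {2, 3, 4}; NE contributions (0, 4, 17, 15), X = 36.

36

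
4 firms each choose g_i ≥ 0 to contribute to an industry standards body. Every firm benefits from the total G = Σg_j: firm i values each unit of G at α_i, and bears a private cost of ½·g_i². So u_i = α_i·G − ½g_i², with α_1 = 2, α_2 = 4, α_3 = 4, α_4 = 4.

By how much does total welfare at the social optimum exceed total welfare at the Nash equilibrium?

Firm i's FOC: ∂u_i/∂g_i = α_i − g_i = 0, so g_i* = α_i.
NE contributions = (2, 4, 4, 4); G = 14.
W^NE = (Σα)·G − ½Σα_i² = 14² − ½·52 = 170.
Planner sets g_i = Σα_j = 14 for every i, so G^SO = 4·14 = 56.
W^SO = (Σα)·G^SO − ½·4·(Σα)² = (4/2)·14² = 392.
Deadweight loss = W^SO − W^NE = 222.

222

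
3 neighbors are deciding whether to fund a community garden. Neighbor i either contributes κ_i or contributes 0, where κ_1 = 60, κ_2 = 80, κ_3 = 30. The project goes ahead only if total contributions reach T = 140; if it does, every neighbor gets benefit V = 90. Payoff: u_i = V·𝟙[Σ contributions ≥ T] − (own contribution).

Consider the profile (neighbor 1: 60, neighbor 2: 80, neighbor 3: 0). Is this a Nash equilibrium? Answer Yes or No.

Yes

Total = 140 ≥ 140: provided.
Neighbor 1 (pledges 60, payoff 30): dropping to 0 → total 80, payoff 0. No gain.
Neighbor 2 (pledges 80, payoff 10): dropping to 0 → total 60, payoff 0. No gain.
Neighbor 3 (pledges 0, payoff 90): pledging 30 → total 170, payoff 60. No gain.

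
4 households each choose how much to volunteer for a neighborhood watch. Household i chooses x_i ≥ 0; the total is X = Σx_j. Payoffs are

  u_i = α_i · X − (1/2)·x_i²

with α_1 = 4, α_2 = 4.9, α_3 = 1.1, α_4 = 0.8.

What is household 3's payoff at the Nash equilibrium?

Household i's FOC: ∂u_i/∂x_i = α_i − x_i = 0, so x_i* = α_i.
NE contributions = (4, 4.9, 1.1, 0.8); X = 10.8.
u_3 = α_3·X − ½·(x_3)² = 1.1·10.8 − ½·1.1² = 11.275.

11.275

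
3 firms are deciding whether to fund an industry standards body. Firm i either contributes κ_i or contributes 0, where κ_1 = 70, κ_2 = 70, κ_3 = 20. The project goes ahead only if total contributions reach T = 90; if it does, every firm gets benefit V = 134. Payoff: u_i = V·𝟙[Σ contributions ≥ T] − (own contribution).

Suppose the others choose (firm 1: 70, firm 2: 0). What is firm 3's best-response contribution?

Others' total = 70. Contributing 20 brings total to 90 ≥ 90: gain V − κ_3 = 114.
Best response: 20.

20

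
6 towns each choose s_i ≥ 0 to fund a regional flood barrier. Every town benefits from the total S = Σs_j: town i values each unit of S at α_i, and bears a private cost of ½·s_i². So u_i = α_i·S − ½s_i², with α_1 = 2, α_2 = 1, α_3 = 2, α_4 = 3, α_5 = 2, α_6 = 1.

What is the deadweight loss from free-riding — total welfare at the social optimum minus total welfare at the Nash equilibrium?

Town i's FOC: ∂u_i/∂s_i = α_i − s_i = 0, so s_i* = α_i.
NE contributions = (2, 1, 2, 3, 2, 1); S = 11.
W^NE = (Σα)·S − ½Σα_i² = 11² − ½·23 = 109.5.
Planner sets s_i = Σα_j = 11 for every i, so S^SO = 6·11 = 66.
W^SO = (Σα)·S^SO − ½·6·(Σα)² = (6/2)·11² = 363.
Deadweight loss = W^SO − W^NE = 253.5.

253.5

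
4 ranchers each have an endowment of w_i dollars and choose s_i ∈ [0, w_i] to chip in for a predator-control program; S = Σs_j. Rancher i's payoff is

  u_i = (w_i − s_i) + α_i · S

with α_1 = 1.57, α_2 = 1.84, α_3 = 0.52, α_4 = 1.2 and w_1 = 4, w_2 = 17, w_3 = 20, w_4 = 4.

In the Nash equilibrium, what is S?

25

∂u_i/∂s_i = α_i − 1, so rancher i contributes w_i if α_i > 1, else 0.
α_i > 1 for i ∈ {1, 2, 4}; NE contributions (4, 17, 0, 4), S = 25.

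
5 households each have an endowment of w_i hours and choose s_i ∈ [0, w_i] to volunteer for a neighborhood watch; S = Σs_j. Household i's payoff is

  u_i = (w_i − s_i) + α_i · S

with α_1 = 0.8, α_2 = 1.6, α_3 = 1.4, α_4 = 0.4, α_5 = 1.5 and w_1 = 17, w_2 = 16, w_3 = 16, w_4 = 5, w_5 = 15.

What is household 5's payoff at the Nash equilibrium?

70.5

∂u_i/∂s_i = α_i − 1, so household i contributes w_i if α_i > 1, else 0.
α_i > 1 for i ∈ {2, 3, 5}; NE contributions (0, 16, 16, 0, 15), S = 47.
u_5 = (15 − 15) + 1.5·47 = 70.5.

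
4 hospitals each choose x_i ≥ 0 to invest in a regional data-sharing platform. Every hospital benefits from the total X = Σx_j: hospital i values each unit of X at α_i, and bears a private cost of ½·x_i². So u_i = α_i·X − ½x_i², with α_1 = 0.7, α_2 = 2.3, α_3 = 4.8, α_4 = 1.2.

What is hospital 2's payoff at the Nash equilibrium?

18.055

Hospital i's FOC: ∂u_i/∂x_i = α_i − x_i = 0, so x_i* = α_i.
NE contributions = (0.7, 2.3, 4.8, 1.2); X = 9.
u_2 = α_2·X − ½·(x_2)² = 2.3·9 − ½·2.3² = 18.055.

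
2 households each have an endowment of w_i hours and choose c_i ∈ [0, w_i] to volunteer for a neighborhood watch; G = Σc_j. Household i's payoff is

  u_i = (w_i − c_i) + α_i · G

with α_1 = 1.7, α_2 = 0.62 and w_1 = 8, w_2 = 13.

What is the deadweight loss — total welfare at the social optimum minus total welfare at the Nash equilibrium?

∂u_i/∂c_i = α_i − 1, so household i contributes w_i if α_i > 1, else 0.
α_i > 1 for i ∈ {1}; NE contributions (8, 0), G = 8.
W^NE = Σw_i − G^NE + (Σα_i)·G^NE = 21 + 1.32·8 = 31.56.
Planner: ∂(Σu_j)/∂c_i = Σα_j − 1 = 1.32 > 0, so everyone contributes w_i; G^SO = 21, W^SO = 21 + 1.32·21 = 48.72.
Deadweight loss = 17.16.

17.16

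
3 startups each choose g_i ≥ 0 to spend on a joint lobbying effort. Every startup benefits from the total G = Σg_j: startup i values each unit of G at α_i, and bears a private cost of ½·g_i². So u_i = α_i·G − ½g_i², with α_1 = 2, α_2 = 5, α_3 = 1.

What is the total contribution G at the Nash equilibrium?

8

Startup i's FOC: ∂u_i/∂g_i = α_i − g_i = 0, so g_i* = α_i.
NE contributions = (2, 5, 1); G = 8.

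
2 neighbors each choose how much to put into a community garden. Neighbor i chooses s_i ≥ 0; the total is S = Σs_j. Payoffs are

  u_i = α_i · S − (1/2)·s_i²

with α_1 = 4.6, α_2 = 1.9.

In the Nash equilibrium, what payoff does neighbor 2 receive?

Neighbor i's FOC: ∂u_i/∂s_i = α_i − s_i = 0, so s_i* = α_i.
NE contributions = (4.6, 1.9); S = 6.5.
u_2 = α_2·S − ½·(s_2)² = 1.9·6.5 − ½·1.9² = 10.545.

10.545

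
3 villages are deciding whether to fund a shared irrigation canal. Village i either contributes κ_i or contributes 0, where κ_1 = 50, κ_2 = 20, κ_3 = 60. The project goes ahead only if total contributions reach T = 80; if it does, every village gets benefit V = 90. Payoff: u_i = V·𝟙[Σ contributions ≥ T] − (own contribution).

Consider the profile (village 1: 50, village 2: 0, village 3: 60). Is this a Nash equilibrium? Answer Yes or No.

Yes

Total = 110 ≥ 80: provided.
Village 1 (pledges 50, payoff 40): dropping to 0 → total 60, payoff 0. No gain.
Village 2 (pledges 0, payoff 90): pledging 20 → total 130, payoff 70. No gain.
Village 3 (pledges 60, payoff 30): dropping to 0 → total 50, payoff 0. No gain.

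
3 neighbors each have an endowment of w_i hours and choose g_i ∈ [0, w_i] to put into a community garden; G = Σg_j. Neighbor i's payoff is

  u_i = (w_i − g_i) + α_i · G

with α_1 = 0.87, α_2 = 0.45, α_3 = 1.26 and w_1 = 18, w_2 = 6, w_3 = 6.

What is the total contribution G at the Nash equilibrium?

6

∂u_i/∂g_i = α_i − 1, so neighbor i contributes w_i if α_i > 1, else 0.
α_i > 1 for i ∈ {3}; NE contributions (0, 0, 6), G = 6.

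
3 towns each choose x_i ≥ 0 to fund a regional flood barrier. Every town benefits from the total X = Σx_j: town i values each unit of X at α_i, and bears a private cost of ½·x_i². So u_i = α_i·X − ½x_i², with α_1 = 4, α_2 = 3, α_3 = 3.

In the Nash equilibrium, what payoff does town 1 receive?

Town i's FOC: ∂u_i/∂x_i = α_i − x_i = 0, so x_i* = α_i.
NE contributions = (4, 3, 3); X = 10.
u_1 = α_1·X − ½·(x_1)² = 4·10 − ½·4² = 32.

32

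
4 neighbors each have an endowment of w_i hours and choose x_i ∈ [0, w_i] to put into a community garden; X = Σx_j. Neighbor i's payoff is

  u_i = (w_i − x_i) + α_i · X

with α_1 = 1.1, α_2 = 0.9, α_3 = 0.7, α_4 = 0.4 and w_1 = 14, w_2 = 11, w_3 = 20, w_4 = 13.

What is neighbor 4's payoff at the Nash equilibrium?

18.6

∂u_i/∂x_i = α_i − 1, so neighbor i contributes w_i if α_i > 1, else 0.
α_i > 1 for i ∈ {1}; NE contributions (14, 0, 0, 0), X = 14.
u_4 = (13 − 0) + 0.4·14 = 18.6.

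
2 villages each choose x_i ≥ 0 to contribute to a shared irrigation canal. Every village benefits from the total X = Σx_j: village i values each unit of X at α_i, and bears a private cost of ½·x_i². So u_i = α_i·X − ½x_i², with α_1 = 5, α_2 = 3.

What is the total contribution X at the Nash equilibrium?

Village i's FOC: ∂u_i/∂x_i = α_i − x_i = 0, so x_i* = α_i.
NE contributions = (5, 3); X = 8.

8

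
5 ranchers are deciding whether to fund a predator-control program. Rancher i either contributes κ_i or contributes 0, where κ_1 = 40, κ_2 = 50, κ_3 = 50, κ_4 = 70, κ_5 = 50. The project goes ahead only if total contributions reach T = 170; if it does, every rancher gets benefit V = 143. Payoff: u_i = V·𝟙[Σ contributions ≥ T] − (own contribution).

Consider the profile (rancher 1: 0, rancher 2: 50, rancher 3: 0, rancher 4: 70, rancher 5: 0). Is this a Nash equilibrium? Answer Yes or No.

Total = 120 < 170: not provided.
Rancher 1 (pledges 0, payoff 0): pledging 40 → total 160, payoff -40. No gain.
Rancher 2 (pledges 50, payoff -50): dropping to 0 → total 70, payoff 0. Profitable deviation.

No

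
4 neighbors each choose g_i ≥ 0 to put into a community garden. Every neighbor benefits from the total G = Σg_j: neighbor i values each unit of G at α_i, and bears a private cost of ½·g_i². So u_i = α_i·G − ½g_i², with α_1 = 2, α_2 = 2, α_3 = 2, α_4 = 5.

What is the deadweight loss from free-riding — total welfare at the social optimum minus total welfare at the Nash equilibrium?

139.5

Neighbor i's FOC: ∂u_i/∂g_i = α_i − g_i = 0, so g_i* = α_i.
NE contributions = (2, 2, 2, 5); G = 11.
W^NE = (Σα)·G − ½Σα_i² = 11² − ½·37 = 102.5.
Planner sets g_i = Σα_j = 11 for every i, so G^SO = 4·11 = 44.
W^SO = (Σα)·G^SO − ½·4·(Σα)² = (4/2)·11² = 242.
Deadweight loss = W^SO − W^NE = 139.5.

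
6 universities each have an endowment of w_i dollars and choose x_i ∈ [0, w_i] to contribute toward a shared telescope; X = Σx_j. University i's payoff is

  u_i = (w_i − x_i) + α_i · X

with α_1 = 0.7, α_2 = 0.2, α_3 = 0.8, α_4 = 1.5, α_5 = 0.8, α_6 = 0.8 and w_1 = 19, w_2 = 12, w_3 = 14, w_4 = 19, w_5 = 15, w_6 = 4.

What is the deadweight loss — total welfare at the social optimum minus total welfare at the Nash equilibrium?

243.2

∂u_i/∂x_i = α_i − 1, so university i contributes w_i if α_i > 1, else 0.
α_i > 1 for i ∈ {4}; NE contributions (0, 0, 0, 19, 0, 0), X = 19.
W^NE = Σw_i − X^NE + (Σα_i)·X^NE = 83 + 3.8·19 = 155.2.
Planner: ∂(Σu_j)/∂x_i = Σα_j − 1 = 3.8 > 0, so everyone contributes w_i; X^SO = 83, W^SO = 83 + 3.8·83 = 398.4.
Deadweight loss = 243.2.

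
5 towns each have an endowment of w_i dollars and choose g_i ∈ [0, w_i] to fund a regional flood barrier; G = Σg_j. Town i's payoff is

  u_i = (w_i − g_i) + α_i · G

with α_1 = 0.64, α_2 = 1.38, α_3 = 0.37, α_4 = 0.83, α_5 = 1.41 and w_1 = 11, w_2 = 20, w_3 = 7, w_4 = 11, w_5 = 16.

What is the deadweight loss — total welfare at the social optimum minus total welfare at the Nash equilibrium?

∂u_i/∂g_i = α_i − 1, so town i contributes w_i if α_i > 1, else 0.
α_i > 1 for i ∈ {2, 5}; NE contributions (0, 20, 0, 0, 16), G = 36.
W^NE = Σw_i − G^NE + (Σα_i)·G^NE = 65 + 3.63·36 = 195.68.
Planner: ∂(Σu_j)/∂g_i = Σα_j − 1 = 3.63 > 0, so everyone contributes w_i; G^SO = 65, W^SO = 65 + 3.63·65 = 300.95.
Deadweight loss = 105.27.

105.27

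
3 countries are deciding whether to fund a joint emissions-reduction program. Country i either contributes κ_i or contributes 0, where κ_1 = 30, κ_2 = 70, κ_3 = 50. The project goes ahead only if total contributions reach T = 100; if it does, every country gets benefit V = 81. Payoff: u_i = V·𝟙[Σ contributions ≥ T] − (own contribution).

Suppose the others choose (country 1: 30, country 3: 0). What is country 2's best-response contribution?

70

Others' total = 30. Contributing 70 brings total to 100 ≥ 100: gain V − κ_2 = 11.
Best response: 70.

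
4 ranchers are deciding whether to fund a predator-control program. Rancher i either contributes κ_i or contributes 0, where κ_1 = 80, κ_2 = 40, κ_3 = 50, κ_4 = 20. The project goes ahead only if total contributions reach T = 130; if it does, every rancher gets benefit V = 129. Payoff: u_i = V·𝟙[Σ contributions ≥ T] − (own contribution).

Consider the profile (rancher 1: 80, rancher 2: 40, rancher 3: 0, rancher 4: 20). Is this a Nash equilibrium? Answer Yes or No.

Total = 140 ≥ 130: provided.
Rancher 1 (pledges 80, payoff 49): dropping to 0 → total 60, payoff 0. No gain.
Rancher 2 (pledges 40, payoff 89): dropping to 0 → total 100, payoff 0. No gain.
Rancher 3 (pledges 0, payoff 129): pledging 50 → total 190, payoff 79. No gain.
Rancher 4 (pledges 20, payoff 109): dropping to 0 → total 120, payoff 0. No gain.

Yes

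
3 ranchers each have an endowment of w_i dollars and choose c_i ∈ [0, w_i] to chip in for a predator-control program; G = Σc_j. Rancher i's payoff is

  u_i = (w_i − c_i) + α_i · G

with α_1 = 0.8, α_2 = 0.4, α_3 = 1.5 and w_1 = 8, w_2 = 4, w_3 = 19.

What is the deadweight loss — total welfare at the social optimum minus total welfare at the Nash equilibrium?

20.4

∂u_i/∂c_i = α_i − 1, so rancher i contributes w_i if α_i > 1, else 0.
α_i > 1 for i ∈ {3}; NE contributions (0, 0, 19), G = 19.
W^NE = Σw_i − G^NE + (Σα_i)·G^NE = 31 + 1.7·19 = 63.3.
Planner: ∂(Σu_j)/∂c_i = Σα_j − 1 = 1.7 > 0, so everyone contributes w_i; G^SO = 31, W^SO = 31 + 1.7·31 = 83.7.
Deadweight loss = 20.4.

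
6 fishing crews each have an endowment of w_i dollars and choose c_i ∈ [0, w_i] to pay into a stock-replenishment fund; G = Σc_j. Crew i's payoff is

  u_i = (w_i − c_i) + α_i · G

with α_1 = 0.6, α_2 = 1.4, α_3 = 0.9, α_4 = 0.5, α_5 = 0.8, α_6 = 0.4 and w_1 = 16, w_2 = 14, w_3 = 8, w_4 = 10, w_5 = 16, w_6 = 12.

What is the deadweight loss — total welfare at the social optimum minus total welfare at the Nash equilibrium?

∂u_i/∂c_i = α_i − 1, so crew i contributes w_i if α_i > 1, else 0.
α_i > 1 for i ∈ {2}; NE contributions (0, 14, 0, 0, 0, 0), G = 14.
W^NE = Σw_i − G^NE + (Σα_i)·G^NE = 76 + 3.6·14 = 126.4.
Planner: ∂(Σu_j)/∂c_i = Σα_j − 1 = 3.6 > 0, so everyone contributes w_i; G^SO = 76, W^SO = 76 + 3.6·76 = 349.6.
Deadweight loss = 223.2.

223.2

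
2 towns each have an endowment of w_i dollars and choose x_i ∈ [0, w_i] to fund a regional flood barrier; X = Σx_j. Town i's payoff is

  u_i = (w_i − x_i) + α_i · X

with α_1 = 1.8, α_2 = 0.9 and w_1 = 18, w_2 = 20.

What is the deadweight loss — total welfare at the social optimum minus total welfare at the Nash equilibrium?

34

∂u_i/∂x_i = α_i − 1, so town i contributes w_i if α_i > 1, else 0.
α_i > 1 for i ∈ {1}; NE contributions (18, 0), X = 18.
W^NE = Σw_i − X^NE + (Σα_i)·X^NE = 38 + 1.7·18 = 68.6.
Planner: ∂(Σu_j)/∂x_i = Σα_j − 1 = 1.7 > 0, so everyone contributes w_i; X^SO = 38, W^SO = 38 + 1.7·38 = 102.6.
Deadweight loss = 34.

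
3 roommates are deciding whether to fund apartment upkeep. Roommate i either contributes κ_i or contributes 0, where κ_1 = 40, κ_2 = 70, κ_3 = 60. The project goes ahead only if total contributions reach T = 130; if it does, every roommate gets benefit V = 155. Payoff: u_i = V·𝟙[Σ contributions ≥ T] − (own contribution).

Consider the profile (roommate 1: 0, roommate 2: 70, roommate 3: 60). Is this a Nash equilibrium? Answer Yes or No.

Yes

Total = 130 ≥ 130: provided.
Roommate 1 (pledges 0, payoff 155): pledging 40 → total 170, payoff 115. No gain.
Roommate 2 (pledges 70, payoff 85): dropping to 0 → total 60, payoff 0. No gain.
Roommate 3 (pledges 60, payoff 95): dropping to 0 → total 70, payoff 0. No gain.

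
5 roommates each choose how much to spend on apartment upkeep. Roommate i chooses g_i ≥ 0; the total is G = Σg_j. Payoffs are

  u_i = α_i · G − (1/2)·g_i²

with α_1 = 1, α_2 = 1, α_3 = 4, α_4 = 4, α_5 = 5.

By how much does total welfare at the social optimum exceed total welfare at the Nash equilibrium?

Roommate i's FOC: ∂u_i/∂g_i = α_i − g_i = 0, so g_i* = α_i.
NE contributions = (1, 1, 4, 4, 5); G = 15.
W^NE = (Σα)·G − ½Σα_i² = 15² − ½·59 = 195.5.
Planner sets g_i = Σα_j = 15 for every i, so G^SO = 5·15 = 75.
W^SO = (Σα)·G^SO − ½·5·(Σα)² = (5/2)·15² = 562.5.
Deadweight loss = W^SO − W^NE = 367.

367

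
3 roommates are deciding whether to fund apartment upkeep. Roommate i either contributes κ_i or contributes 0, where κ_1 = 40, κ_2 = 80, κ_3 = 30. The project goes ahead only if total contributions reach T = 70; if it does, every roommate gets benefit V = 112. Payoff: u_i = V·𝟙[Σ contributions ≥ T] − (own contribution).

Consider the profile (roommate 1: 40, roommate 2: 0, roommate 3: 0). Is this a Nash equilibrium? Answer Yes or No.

Total = 40 < 70: not provided.
Roommate 1 (pledges 40, payoff -40): dropping to 0 → total 0, payoff 0. Profitable deviation.

No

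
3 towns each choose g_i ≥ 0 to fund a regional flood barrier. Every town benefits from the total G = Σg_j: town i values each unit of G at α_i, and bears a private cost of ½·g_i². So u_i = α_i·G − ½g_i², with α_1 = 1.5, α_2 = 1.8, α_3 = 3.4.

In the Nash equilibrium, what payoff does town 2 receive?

10.44

Town i's FOC: ∂u_i/∂g_i = α_i − g_i = 0, so g_i* = α_i.
NE contributions = (1.5, 1.8, 3.4); G = 6.7.
u_2 = α_2·G − ½·(g_2)² = 1.8·6.7 − ½·1.8² = 10.44.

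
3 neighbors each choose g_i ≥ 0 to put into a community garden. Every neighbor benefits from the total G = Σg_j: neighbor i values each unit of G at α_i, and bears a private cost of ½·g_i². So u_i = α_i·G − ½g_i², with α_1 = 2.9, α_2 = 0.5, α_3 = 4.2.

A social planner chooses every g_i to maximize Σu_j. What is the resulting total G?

Planner FOC: ∂(Σu_j)/∂g_i = (Σα_j) − g_i = 0, so g_i^SO = Σα_j = 7.6 for every i; G^SO = 22.8.

22.8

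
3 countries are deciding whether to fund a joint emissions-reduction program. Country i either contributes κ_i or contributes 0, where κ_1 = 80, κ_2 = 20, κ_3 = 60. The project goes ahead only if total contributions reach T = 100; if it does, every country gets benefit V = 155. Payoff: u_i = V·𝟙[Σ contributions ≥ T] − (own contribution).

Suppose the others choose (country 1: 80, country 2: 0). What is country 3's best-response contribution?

60

Others' total = 80. Contributing 60 brings total to 140 ≥ 100: gain V − κ_3 = 95.
Best response: 60.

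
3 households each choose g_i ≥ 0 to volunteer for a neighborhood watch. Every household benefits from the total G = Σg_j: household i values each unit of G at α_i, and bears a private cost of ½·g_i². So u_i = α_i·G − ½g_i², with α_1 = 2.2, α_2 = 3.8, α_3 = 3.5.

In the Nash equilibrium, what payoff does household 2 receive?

Household i's FOC: ∂u_i/∂g_i = α_i − g_i = 0, so g_i* = α_i.
NE contributions = (2.2, 3.8, 3.5); G = 9.5.
u_2 = α_2·G − ½·(g_2)² = 3.8·9.5 − ½·3.8² = 28.88.

28.88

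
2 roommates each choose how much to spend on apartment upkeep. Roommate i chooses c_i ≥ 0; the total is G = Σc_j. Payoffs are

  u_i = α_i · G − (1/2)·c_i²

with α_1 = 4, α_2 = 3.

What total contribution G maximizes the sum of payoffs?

14

Planner FOC: ∂(Σu_j)/∂c_i = (Σα_j) − c_i = 0, so c_i^SO = Σα_j = 7 for every i; G^SO = 14.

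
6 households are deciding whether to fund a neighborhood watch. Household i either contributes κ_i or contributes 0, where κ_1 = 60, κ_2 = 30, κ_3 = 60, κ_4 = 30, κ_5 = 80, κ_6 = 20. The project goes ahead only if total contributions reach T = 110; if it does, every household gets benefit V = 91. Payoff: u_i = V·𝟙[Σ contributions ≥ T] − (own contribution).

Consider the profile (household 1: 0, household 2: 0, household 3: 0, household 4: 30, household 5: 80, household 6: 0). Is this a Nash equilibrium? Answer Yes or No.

Yes

Total = 110 ≥ 110: provided.
Household 1 (pledges 0, payoff 91): pledging 60 → total 170, payoff 31. No gain.
Household 2 (pledges 0, payoff 91): pledging 30 → total 140, payoff 61. No gain.
Household 3 (pledges 0, payoff 91): pledging 60 → total 170, payoff 31. No gain.
Household 4 (pledges 30, payoff 61): dropping to 0 → total 80, payoff 0. No gain.
Household 5 (pledges 80, payoff 11): dropping to 0 → total 30, payoff 0. No gain.
Household 6 (pledges 0, payoff 91): pledging 20 → total 130, payoff 71. No gain.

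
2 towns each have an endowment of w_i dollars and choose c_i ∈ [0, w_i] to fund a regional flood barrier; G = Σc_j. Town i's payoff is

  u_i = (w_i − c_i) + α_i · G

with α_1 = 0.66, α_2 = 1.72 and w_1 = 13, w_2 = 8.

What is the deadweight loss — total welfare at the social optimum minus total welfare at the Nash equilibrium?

17.94

∂u_i/∂c_i = α_i − 1, so town i contributes w_i if α_i > 1, else 0.
α_i > 1 for i ∈ {2}; NE contributions (0, 8), G = 8.
W^NE = Σw_i − G^NE + (Σα_i)·G^NE = 21 + 1.38·8 = 32.04.
Planner: ∂(Σu_j)/∂c_i = Σα_j − 1 = 1.38 > 0, so everyone contributes w_i; G^SO = 21, W^SO = 21 + 1.38·21 = 49.98.
Deadweight loss = 17.94.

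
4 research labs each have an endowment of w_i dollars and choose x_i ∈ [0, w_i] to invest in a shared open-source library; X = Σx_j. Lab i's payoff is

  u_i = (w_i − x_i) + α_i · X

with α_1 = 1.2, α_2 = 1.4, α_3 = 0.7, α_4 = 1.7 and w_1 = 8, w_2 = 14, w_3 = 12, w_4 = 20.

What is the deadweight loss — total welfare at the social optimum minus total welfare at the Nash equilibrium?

∂u_i/∂x_i = α_i − 1, so lab i contributes w_i if α_i > 1, else 0.
α_i > 1 for i ∈ {1, 2, 4}; NE contributions (8, 14, 0, 20), X = 42.
W^NE = Σw_i − X^NE + (Σα_i)·X^NE = 54 + 4·42 = 222.
Planner: ∂(Σu_j)/∂x_i = Σα_j − 1 = 4 > 0, so everyone contributes w_i; X^SO = 54, W^SO = 54 + 4·54 = 270.
Deadweight loss = 48.

48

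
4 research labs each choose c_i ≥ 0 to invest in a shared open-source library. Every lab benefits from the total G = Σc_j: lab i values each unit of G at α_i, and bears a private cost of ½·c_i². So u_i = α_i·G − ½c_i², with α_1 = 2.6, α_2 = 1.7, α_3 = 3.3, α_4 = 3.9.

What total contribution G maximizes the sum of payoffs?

46

Planner FOC: ∂(Σu_j)/∂c_i = (Σα_j) − c_i = 0, so c_i^SO = Σα_j = 11.5 for every i; G^SO = 46.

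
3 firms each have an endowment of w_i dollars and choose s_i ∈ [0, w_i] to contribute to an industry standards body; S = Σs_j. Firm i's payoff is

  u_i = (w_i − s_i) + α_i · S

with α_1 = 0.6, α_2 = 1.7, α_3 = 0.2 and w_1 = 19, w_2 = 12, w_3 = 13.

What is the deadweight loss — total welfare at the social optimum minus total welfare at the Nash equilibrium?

48

∂u_i/∂s_i = α_i − 1, so firm i contributes w_i if α_i > 1, else 0.
α_i > 1 for i ∈ {2}; NE contributions (0, 12, 0), S = 12.
W^NE = Σw_i − S^NE + (Σα_i)·S^NE = 44 + 1.5·12 = 62.
Planner: ∂(Σu_j)/∂s_i = Σα_j − 1 = 1.5 > 0, so everyone contributes w_i; S^SO = 44, W^SO = 44 + 1.5·44 = 110.
Deadweight loss = 48.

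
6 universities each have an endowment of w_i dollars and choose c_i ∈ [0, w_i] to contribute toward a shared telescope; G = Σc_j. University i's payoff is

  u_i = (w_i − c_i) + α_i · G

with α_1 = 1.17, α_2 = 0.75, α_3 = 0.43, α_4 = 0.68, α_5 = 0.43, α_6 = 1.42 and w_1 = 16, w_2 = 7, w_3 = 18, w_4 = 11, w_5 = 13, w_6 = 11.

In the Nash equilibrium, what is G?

27

∂u_i/∂c_i = α_i − 1, so university i contributes w_i if α_i > 1, else 0.
α_i > 1 for i ∈ {1, 6}; NE contributions (16, 0, 0, 0, 0, 11), G = 27.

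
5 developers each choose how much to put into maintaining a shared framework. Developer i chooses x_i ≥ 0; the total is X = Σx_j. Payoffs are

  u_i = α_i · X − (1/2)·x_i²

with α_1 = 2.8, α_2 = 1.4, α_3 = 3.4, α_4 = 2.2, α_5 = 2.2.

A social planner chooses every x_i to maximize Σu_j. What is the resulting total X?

60

Planner FOC: ∂(Σu_j)/∂x_i = (Σα_j) − x_i = 0, so x_i^SO = Σα_j = 12 for every i; X^SO = 60.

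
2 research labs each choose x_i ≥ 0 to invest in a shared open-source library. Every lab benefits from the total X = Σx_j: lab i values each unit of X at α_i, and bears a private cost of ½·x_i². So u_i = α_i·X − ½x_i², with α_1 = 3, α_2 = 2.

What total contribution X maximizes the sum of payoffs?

Planner FOC: ∂(Σu_j)/∂x_i = (Σα_j) − x_i = 0, so x_i^SO = Σα_j = 5 for every i; X^SO = 10.

10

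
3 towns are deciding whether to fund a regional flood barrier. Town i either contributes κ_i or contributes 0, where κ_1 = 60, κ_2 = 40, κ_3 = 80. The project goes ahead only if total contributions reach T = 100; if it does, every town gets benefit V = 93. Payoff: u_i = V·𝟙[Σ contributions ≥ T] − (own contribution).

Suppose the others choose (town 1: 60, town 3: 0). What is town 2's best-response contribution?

Others' total = 60. Contributing 40 brings total to 100 ≥ 100: gain V − κ_2 = 53.
Best response: 40.

40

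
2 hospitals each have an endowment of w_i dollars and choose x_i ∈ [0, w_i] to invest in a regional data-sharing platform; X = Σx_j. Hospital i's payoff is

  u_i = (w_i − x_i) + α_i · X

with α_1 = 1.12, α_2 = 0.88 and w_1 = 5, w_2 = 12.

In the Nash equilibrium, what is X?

∂u_i/∂x_i = α_i − 1, so hospital i contributes w_i if α_i > 1, else 0.
α_i > 1 for i ∈ {1}; NE contributions (5, 0), X = 5.

5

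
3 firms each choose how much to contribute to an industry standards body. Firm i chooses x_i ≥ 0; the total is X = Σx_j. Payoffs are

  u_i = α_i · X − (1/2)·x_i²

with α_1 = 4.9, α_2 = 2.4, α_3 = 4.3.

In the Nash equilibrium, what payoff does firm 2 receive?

24.96

Firm i's FOC: ∂u_i/∂x_i = α_i − x_i = 0, so x_i* = α_i.
NE contributions = (4.9, 2.4, 4.3); X = 11.6.
u_2 = α_2·X − ½·(x_2)² = 2.4·11.6 − ½·2.4² = 24.96.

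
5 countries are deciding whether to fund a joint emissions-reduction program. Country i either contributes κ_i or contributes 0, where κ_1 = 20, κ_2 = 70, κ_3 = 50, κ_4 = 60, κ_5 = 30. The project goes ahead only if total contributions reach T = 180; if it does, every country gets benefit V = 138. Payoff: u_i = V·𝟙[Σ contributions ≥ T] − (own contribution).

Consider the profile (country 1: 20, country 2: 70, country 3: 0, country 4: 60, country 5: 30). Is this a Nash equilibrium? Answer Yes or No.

Yes

Total = 180 ≥ 180: provided.
Country 1 (pledges 20, payoff 118): dropping to 0 → total 160, payoff 0. No gain.
Country 2 (pledges 70, payoff 68): dropping to 0 → total 110, payoff 0. No gain.
Country 3 (pledges 0, payoff 138): pledging 50 → total 230, payoff 88. No gain.
Country 4 (pledges 60, payoff 78): dropping to 0 → total 120, payoff 0. No gain.
Country 5 (pledges 30, payoff 108): dropping to 0 → total 150, payoff 0. No gain.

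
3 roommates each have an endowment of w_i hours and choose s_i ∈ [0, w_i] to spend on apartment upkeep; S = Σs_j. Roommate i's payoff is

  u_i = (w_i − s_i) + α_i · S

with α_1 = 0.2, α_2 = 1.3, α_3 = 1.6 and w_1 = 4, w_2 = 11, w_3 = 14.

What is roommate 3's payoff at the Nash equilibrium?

∂u_i/∂s_i = α_i − 1, so roommate i contributes w_i if α_i > 1, else 0.
α_i > 1 for i ∈ {2, 3}; NE contributions (0, 11, 14), S = 25.
u_3 = (14 − 14) + 1.6·25 = 40.

40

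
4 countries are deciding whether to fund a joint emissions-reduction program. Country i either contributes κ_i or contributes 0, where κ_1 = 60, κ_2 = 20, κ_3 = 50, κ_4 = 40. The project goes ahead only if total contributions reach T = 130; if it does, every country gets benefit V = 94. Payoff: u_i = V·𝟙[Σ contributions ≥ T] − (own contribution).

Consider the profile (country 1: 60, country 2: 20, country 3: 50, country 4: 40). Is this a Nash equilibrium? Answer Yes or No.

Total = 170 ≥ 130: provided.
Country 1 (pledges 60, payoff 34): dropping to 0 → total 110, payoff 0. No gain.
Country 2 (pledges 20, payoff 74): dropping to 0 → total 150, payoff 94. Profitable deviation.

No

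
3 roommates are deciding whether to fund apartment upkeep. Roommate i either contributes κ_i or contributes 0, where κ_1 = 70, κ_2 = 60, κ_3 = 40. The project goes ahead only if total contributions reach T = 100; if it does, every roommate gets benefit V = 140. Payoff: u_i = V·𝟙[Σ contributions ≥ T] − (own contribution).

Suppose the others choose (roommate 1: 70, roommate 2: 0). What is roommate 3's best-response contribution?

Others' total = 70. Contributing 40 brings total to 110 ≥ 100: gain V − κ_3 = 100.
Best response: 40.

40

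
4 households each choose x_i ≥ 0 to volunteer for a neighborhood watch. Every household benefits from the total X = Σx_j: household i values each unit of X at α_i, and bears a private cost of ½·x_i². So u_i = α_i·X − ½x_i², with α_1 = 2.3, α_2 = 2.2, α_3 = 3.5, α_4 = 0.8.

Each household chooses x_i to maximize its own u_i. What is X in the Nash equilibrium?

8.8

Household i's FOC: ∂u_i/∂x_i = α_i − x_i = 0, so x_i* = α_i.
NE contributions = (2.3, 2.2, 3.5, 0.8); X = 8.8.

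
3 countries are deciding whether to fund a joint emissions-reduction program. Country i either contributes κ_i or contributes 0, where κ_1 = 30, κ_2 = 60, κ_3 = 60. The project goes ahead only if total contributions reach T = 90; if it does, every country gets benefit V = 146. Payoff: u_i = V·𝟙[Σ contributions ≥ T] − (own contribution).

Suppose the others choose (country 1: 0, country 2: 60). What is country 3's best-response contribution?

60

Others' total = 60. Contributing 60 brings total to 120 ≥ 90: gain V − κ_3 = 86.
Best response: 60.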